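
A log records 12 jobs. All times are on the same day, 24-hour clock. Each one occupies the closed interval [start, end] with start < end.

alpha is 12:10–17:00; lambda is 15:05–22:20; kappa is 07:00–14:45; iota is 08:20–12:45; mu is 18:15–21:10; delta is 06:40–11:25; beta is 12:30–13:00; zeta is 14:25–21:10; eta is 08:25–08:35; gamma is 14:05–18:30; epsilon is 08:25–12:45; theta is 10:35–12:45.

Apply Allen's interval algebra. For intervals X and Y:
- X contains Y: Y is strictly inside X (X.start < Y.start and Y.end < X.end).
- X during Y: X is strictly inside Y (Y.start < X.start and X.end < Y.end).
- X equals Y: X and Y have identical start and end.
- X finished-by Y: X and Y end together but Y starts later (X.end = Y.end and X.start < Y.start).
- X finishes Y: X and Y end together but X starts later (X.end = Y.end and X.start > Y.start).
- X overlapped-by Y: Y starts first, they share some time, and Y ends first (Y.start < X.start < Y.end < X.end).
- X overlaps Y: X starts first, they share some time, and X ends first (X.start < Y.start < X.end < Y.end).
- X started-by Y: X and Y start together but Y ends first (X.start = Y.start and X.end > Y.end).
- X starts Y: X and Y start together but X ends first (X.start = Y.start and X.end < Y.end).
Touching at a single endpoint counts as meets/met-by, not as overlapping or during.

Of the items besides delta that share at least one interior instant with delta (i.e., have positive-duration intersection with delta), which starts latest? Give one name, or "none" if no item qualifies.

theta

Target delta = [06:40, 11:25].
alpha [12:10, 17:00] → after → excluded.
beta [12:30, 13:00] → after → excluded.
epsilon [08:25, 12:45] → overlapped-by → candidate.
eta [08:25, 08:35] → during → candidate.
gamma [14:05, 18:30] → after → excluded.
iota [08:20, 12:45] → overlapped-by → candidate.
kappa [07:00, 14:45] → overlapped-by → candidate.
lambda [15:05, 22:20] → after → excluded.
mu [18:15, 21:10] → after → excluded.
theta [10:35, 12:45] → overlapped-by → candidate.
zeta [14:25, 21:10] → after → excluded.
Among candidates, latest start is 10:35 → theta.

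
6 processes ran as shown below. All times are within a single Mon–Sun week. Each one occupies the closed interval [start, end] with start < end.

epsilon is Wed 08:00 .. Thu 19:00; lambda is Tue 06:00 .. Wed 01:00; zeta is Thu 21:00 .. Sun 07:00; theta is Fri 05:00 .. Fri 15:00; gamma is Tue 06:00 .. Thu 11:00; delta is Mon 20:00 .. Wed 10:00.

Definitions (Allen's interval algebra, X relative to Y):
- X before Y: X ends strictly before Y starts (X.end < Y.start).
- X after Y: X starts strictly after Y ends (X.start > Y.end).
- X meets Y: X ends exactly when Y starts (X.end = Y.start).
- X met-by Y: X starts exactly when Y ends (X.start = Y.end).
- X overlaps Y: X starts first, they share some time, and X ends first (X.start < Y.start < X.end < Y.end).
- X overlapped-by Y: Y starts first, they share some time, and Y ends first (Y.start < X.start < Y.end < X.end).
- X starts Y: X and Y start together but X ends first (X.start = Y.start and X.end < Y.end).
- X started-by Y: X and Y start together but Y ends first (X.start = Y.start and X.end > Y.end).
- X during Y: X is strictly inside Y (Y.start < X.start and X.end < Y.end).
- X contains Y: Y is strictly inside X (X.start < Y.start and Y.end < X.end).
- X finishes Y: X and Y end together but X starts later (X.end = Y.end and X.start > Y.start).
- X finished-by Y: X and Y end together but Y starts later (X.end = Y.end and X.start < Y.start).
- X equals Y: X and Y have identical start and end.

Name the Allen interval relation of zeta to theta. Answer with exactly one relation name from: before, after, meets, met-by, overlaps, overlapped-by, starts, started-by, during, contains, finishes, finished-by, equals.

contains

zeta = [Thu 21:00, Sun 07:00]; theta = [Fri 05:00, Fri 15:00].
Compare endpoints: zeta.start < theta.start, zeta.start < theta.end, zeta.end > theta.start, zeta.end > theta.end.
That pattern is 'contains'.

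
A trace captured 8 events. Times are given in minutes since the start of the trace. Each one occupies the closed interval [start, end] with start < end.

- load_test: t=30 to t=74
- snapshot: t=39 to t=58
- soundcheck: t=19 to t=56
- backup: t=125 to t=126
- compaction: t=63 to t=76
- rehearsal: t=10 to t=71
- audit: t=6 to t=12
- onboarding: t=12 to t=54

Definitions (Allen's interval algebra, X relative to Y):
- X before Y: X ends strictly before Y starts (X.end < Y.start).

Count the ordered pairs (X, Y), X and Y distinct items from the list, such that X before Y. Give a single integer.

Checking all 56 ordered pairs for relation 'before'; matching pairs in alphabetical order:
(audit, backup): audit before backup ✓
(audit, compaction): audit before compaction ✓
(audit, load_test): audit before load_test ✓
(audit, snapshot): audit before snapshot ✓
(audit, soundcheck): audit before soundcheck ✓
(compaction, backup): compaction before backup ✓
(load_test, backup): load_test before backup ✓
(onboarding, backup): onboarding before backup ✓
(onboarding, compaction): onboarding before compaction ✓
(rehearsal, backup): rehearsal before backup ✓
(snapshot, backup): snapshot before backup ✓
(snapshot, compaction): snapshot before compaction ✓
(soundcheck, backup): soundcheck before backup ✓
(soundcheck, compaction): soundcheck before compaction ✓
Count: 14.

14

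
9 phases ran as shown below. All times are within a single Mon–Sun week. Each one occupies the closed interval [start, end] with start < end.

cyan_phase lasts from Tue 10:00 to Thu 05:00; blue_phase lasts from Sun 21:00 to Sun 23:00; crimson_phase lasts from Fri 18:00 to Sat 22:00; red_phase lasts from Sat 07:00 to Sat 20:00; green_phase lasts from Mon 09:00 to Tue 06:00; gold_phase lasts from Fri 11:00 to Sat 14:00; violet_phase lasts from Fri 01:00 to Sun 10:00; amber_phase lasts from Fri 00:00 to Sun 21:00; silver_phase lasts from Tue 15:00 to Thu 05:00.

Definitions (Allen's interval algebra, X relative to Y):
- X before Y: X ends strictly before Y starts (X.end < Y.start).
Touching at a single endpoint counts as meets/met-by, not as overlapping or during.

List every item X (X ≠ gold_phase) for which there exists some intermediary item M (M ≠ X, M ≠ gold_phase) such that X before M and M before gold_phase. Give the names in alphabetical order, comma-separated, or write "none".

green_phase

Target gold_phase = [Fri 11:00, Sat 14:00].
Intermediaries M with M before gold_phase: cyan_phase, green_phase, silver_phase.
Via cyan_phase — items with X before cyan_phase: green_phase.
Via green_phase — items with X before green_phase: none.
Via silver_phase — items with X before silver_phase: green_phase.
Union: green_phase.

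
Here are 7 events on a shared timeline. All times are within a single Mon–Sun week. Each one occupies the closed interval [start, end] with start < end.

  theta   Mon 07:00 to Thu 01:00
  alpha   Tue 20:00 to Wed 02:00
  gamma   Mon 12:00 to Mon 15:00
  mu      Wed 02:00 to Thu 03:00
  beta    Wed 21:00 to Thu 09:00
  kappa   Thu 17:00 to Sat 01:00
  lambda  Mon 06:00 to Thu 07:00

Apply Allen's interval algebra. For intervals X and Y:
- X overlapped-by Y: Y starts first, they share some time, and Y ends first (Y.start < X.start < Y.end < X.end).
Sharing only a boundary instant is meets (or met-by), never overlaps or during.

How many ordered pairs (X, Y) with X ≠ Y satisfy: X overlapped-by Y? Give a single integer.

4

Checking all 42 ordered pairs for relation 'overlapped-by'; matching pairs in alphabetical order:
(beta, lambda): beta overlapped-by lambda ✓
(beta, mu): beta overlapped-by mu ✓
(beta, theta): beta overlapped-by theta ✓
(mu, theta): mu overlapped-by theta ✓
Count: 4.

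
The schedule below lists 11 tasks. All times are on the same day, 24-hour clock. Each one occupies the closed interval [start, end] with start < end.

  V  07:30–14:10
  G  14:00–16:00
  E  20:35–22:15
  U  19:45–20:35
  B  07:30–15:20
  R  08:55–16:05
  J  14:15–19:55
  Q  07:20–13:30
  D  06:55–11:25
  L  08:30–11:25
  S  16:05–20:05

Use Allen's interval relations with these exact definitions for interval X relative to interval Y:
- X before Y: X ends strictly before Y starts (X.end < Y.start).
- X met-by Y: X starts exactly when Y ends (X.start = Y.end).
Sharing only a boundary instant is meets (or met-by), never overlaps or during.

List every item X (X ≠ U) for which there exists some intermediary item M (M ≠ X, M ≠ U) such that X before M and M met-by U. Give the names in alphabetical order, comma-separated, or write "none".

B, D, G, J, L, Q, R, S, V

Target U = [19:45, 20:35].
Intermediaries M with M met-by U: E.
Via E — items with X before E: B, D, G, J, L, Q, R, S, V.
Union: B, D, G, J, L, Q, R, S, V.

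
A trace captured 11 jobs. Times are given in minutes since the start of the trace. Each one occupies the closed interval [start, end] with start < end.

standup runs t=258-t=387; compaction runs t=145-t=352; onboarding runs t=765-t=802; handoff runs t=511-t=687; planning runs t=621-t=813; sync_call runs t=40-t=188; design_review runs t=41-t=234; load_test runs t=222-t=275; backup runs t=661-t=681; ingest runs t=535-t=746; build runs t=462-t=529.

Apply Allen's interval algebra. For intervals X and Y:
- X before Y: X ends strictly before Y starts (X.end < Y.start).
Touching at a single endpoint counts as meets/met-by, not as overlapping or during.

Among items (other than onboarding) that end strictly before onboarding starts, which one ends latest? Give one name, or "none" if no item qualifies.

Target onboarding = [t=765, t=802].
backup [t=661, t=681] → before → candidate.
build [t=462, t=529] → before → candidate.
compaction [t=145, t=352] → before → candidate.
design_review [t=41, t=234] → before → candidate.
handoff [t=511, t=687] → before → candidate.
ingest [t=535, t=746] → before → candidate.
load_test [t=222, t=275] → before → candidate.
planning [t=621, t=813] → contains → excluded.
standup [t=258, t=387] → before → candidate.
sync_call [t=40, t=188] → before → candidate.
Among candidates, latest end is t=746 → ingest.

ingest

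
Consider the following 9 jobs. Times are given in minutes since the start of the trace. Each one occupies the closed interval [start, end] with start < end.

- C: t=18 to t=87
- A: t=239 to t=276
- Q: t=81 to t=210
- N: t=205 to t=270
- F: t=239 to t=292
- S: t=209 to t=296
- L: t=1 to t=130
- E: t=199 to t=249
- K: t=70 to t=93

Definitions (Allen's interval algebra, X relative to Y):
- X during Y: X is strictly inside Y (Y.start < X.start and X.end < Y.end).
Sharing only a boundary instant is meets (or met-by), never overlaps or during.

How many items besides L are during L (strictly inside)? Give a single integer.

2

Target L = [t=1, t=130].
A [t=239, t=276] → after → no.
C [t=18, t=87] → during → counts.
E [t=199, t=249] → after → no.
F [t=239, t=292] → after → no.
K [t=70, t=93] → during → counts.
N [t=205, t=270] → after → no.
Q [t=81, t=210] → overlapped-by → no.
S [t=209, t=296] → after → no.
Total: 2.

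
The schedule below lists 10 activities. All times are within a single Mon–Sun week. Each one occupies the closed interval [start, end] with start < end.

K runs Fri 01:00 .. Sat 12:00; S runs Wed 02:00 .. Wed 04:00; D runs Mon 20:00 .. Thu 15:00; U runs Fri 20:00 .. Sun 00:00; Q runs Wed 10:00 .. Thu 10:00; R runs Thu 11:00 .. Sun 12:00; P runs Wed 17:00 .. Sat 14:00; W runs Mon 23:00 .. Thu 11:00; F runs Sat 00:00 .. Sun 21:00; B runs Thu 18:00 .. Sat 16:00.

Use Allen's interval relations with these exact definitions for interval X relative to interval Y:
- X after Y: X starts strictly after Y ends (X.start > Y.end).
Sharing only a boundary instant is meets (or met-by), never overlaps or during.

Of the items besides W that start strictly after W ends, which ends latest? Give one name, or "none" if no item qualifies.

Target W = [Mon 23:00, Thu 11:00].
B [Thu 18:00, Sat 16:00] → after → candidate.
D [Mon 20:00, Thu 15:00] → contains → excluded.
F [Sat 00:00, Sun 21:00] → after → candidate.
K [Fri 01:00, Sat 12:00] → after → candidate.
P [Wed 17:00, Sat 14:00] → overlapped-by → excluded.
Q [Wed 10:00, Thu 10:00] → during → excluded.
R [Thu 11:00, Sun 12:00] → met-by → excluded.
S [Wed 02:00, Wed 04:00] → during → excluded.
U [Fri 20:00, Sun 00:00] → after → candidate.
Among candidates, latest end is Sun 21:00 → F.

F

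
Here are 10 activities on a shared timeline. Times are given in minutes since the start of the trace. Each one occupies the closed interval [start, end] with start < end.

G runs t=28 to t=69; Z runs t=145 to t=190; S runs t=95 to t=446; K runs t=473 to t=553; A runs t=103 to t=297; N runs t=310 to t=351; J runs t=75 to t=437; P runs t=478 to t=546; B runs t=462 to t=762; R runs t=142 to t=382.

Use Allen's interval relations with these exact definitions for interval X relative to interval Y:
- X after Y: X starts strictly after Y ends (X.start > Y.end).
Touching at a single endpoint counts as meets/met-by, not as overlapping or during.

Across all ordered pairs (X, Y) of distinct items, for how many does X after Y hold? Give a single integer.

29

Checking all 90 ordered pairs for relation 'after'; matching pairs in alphabetical order:
(A, G): A after G ✓
(B, A): B after A ✓
(B, G): B after G ✓
(B, J): B after J ✓
(B, N): B after N ✓
(B, R): B after R ✓
(B, S): B after S ✓
(B, Z): B after Z ✓
(J, G): J after G ✓
(K, A): K after A ✓
(K, G): K after G ✓
(K, J): K after J ✓
(K, N): K after N ✓
(K, R): K after R ✓
(K, S): K after S ✓
(K, Z): K after Z ✓
(N, A): N after A ✓
(N, G): N after G ✓
(N, Z): N after Z ✓
(P, A): P after A ✓
(P, G): P after G ✓
(P, J): P after J ✓
(P, N): P after N ✓
(P, R): P after R ✓
... plus 5 further pairs not listed.
Count: 29.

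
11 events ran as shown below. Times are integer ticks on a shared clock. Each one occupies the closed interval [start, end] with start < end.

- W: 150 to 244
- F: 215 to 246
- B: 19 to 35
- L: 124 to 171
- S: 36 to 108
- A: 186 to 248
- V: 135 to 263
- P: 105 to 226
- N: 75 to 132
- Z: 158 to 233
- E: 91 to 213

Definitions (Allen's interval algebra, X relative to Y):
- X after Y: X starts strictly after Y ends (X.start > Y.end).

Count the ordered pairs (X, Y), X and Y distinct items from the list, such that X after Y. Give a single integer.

24

Checking all 110 ordered pairs for relation 'after'; matching pairs in alphabetical order:
(A, B): A after B ✓
(A, L): A after L ✓
(A, N): A after N ✓
(A, S): A after S ✓
(E, B): E after B ✓
(F, B): F after B ✓
(F, E): F after E ✓
(F, L): F after L ✓
(F, N): F after N ✓
(F, S): F after S ✓
(L, B): L after B ✓
(L, S): L after S ✓
(N, B): N after B ✓
(P, B): P after B ✓
(S, B): S after B ✓
(V, B): V after B ✓
(V, N): V after N ✓
(V, S): V after S ✓
(W, B): W after B ✓
(W, N): W after N ✓
(W, S): W after S ✓
(Z, B): Z after B ✓
(Z, N): Z after N ✓
(Z, S): Z after S ✓
Count: 24.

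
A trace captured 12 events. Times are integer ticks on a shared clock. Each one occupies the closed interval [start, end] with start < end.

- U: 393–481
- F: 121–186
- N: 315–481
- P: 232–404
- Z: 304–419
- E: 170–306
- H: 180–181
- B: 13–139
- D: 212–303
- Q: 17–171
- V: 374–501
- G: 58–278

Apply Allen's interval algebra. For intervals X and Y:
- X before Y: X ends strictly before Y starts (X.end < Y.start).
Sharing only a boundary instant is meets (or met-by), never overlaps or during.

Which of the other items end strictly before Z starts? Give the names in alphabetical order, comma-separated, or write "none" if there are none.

Target Z = [304, 419].
B [13, 139] → before → yes.
D [212, 303] → before → yes.
E [170, 306] → overlaps → no.
F [121, 186] → before → yes.
G [58, 278] → before → yes.
H [180, 181] → before → yes.
N [315, 481] → overlapped-by → no.
P [232, 404] → overlaps → no.
Q [17, 171] → before → yes.
U [393, 481] → overlapped-by → no.
V [374, 501] → overlapped-by → no.
Result: B, D, F, G, H, Q.

B, D, F, G, H, Q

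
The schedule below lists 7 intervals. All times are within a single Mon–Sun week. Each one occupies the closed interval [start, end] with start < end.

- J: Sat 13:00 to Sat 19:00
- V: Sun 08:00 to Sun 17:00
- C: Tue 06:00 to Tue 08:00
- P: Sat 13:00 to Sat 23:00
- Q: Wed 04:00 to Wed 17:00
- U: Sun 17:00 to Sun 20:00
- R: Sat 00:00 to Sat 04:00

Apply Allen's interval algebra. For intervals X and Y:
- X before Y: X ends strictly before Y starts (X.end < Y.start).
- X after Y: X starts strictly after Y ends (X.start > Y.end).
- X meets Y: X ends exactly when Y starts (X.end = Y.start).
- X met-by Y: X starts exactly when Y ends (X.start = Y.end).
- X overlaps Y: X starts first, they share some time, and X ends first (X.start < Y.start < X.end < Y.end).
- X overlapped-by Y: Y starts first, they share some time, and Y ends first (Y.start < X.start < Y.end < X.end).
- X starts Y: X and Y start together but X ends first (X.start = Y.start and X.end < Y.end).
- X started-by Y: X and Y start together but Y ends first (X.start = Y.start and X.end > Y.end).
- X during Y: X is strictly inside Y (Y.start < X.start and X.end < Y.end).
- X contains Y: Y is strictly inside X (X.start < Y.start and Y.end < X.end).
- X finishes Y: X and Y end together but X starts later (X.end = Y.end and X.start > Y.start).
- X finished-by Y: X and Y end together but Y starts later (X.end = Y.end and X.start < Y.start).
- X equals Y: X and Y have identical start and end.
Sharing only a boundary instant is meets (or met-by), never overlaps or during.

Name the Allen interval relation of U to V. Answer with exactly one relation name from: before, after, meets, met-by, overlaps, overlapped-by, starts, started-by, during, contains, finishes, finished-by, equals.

met-by

U = [Sun 17:00, Sun 20:00]; V = [Sun 08:00, Sun 17:00].
Compare endpoints: U.start > V.start, U.start = V.end, U.end > V.start, U.end > V.end.
That pattern is 'met-by'.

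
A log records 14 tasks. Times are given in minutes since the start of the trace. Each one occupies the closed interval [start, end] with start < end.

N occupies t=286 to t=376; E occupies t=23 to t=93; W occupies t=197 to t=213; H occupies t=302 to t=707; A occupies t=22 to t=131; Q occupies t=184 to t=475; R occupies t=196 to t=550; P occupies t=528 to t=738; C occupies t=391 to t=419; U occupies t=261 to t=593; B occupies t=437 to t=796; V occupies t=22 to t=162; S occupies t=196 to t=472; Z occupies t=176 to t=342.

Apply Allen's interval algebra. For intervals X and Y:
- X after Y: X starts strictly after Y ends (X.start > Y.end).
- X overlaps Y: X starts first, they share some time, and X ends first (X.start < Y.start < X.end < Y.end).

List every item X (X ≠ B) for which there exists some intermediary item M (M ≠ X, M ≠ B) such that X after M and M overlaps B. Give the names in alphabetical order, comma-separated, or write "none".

Target B = [t=437, t=796].
Intermediaries M with M overlaps B: H, Q, R, S, U.
Via H — items with X after H: none.
Via Q — items with X after Q: P.
Via R — items with X after R: none.
Via S — items with X after S: P.
Via U — items with X after U: none.
Union: P.

P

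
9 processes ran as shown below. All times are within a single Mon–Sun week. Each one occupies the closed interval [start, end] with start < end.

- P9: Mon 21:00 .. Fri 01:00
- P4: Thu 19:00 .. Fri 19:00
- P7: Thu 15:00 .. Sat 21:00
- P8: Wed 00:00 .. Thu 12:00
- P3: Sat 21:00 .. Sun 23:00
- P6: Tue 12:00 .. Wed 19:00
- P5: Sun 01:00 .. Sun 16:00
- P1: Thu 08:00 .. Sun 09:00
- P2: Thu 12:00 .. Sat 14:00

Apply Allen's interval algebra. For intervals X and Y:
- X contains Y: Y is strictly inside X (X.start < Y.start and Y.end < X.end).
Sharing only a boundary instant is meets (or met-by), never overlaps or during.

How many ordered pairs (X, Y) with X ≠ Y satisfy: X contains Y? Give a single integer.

8

Checking all 72 ordered pairs for relation 'contains'; matching pairs in alphabetical order:
(P1, P2): P1 contains P2 ✓
(P1, P4): P1 contains P4 ✓
(P1, P7): P1 contains P7 ✓
(P2, P4): P2 contains P4 ✓
(P3, P5): P3 contains P5 ✓
(P7, P4): P7 contains P4 ✓
(P9, P6): P9 contains P6 ✓
(P9, P8): P9 contains P8 ✓
Count: 8.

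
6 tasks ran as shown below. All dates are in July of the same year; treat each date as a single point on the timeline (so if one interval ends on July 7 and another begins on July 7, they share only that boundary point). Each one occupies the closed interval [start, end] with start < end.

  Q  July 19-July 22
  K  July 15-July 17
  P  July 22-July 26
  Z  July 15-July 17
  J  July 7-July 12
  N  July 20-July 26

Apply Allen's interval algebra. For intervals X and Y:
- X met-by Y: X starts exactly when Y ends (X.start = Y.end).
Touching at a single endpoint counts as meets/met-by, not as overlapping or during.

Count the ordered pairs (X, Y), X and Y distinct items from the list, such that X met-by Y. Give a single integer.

Checking all 30 ordered pairs for relation 'met-by'; matching pairs in alphabetical order:
(P, Q): P met-by Q ✓
Count: 1.

1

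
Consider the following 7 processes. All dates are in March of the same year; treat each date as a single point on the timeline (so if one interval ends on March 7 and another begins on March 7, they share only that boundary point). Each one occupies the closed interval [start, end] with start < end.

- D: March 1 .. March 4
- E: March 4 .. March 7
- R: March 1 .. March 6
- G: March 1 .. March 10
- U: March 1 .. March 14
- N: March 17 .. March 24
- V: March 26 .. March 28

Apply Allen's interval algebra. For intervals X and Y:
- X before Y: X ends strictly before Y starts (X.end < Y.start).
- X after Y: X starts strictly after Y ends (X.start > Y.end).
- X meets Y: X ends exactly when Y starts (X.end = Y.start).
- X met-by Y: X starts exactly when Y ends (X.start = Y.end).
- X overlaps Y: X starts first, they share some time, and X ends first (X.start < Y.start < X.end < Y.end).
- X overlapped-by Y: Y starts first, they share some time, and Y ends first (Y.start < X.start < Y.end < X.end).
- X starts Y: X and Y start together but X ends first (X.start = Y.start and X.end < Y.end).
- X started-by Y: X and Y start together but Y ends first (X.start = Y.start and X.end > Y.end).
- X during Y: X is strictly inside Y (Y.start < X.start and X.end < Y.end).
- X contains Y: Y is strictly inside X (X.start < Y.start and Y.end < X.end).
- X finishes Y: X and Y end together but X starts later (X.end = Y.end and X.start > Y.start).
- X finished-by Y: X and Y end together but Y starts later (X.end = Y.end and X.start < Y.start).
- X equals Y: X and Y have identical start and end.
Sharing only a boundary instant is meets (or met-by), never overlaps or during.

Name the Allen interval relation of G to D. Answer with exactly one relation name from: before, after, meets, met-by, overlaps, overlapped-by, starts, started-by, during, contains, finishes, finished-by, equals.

G = [March 1, March 10]; D = [March 1, March 4].
Compare endpoints: G.start = D.start, G.start < D.end, G.end > D.start, G.end > D.end.
That pattern is 'started-by'.

started-by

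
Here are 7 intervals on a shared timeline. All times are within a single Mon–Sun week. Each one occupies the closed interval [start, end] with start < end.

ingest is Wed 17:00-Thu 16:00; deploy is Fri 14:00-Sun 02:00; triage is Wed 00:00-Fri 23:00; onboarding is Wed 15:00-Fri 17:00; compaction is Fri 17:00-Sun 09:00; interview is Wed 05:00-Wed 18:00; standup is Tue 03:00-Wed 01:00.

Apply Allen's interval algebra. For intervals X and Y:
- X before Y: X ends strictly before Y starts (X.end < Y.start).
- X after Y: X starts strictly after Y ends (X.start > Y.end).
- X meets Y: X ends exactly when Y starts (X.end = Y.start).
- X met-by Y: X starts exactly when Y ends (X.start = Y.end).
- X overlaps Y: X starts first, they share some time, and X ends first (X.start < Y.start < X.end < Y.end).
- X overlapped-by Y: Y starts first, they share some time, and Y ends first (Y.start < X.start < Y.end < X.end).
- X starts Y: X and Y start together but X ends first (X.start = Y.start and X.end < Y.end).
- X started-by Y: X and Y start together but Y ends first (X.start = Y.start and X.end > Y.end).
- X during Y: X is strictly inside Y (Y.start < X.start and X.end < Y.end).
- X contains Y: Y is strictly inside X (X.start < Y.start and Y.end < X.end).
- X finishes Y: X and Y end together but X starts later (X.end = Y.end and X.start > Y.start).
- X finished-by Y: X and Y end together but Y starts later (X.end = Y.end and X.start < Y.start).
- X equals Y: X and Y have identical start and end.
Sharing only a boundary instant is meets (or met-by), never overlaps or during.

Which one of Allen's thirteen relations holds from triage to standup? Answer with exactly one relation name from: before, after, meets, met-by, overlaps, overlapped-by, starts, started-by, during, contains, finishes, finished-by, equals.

triage = [Wed 00:00, Fri 23:00]; standup = [Tue 03:00, Wed 01:00].
Compare endpoints: triage.start > standup.start, triage.start < standup.end, triage.end > standup.start, triage.end > standup.end.
That pattern is 'overlapped-by'.

overlapped-by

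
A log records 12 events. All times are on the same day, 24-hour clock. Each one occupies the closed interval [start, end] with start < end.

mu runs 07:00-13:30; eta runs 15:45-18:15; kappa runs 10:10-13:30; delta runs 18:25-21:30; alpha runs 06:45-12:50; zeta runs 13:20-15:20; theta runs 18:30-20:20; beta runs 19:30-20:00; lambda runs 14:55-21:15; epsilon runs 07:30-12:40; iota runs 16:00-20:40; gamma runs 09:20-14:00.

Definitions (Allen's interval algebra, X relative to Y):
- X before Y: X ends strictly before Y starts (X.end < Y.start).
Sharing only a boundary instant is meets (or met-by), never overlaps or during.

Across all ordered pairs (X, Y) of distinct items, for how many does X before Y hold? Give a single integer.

40

Checking all 132 ordered pairs for relation 'before'; matching pairs in alphabetical order:
(alpha, beta): alpha before beta ✓
(alpha, delta): alpha before delta ✓
(alpha, eta): alpha before eta ✓
(alpha, iota): alpha before iota ✓
(alpha, lambda): alpha before lambda ✓
(alpha, theta): alpha before theta ✓
(alpha, zeta): alpha before zeta ✓
(epsilon, beta): epsilon before beta ✓
(epsilon, delta): epsilon before delta ✓
(epsilon, eta): epsilon before eta ✓
(epsilon, iota): epsilon before iota ✓
(epsilon, lambda): epsilon before lambda ✓
(epsilon, theta): epsilon before theta ✓
(epsilon, zeta): epsilon before zeta ✓
(eta, beta): eta before beta ✓
(eta, delta): eta before delta ✓
(eta, theta): eta before theta ✓
(gamma, beta): gamma before beta ✓
(gamma, delta): gamma before delta ✓
(gamma, eta): gamma before eta ✓
(gamma, iota): gamma before iota ✓
(gamma, lambda): gamma before lambda ✓
(gamma, theta): gamma before theta ✓
(kappa, beta): kappa before beta ✓
... plus 16 further pairs not listed.
Count: 40.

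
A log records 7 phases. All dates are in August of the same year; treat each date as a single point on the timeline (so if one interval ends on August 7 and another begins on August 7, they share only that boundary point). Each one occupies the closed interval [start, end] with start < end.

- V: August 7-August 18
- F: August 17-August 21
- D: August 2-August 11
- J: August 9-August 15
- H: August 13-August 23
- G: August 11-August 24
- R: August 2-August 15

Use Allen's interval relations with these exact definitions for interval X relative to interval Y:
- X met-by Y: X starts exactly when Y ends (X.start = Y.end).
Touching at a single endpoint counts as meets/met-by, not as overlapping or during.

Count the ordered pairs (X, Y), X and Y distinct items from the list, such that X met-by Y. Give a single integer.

Checking all 42 ordered pairs for relation 'met-by'; matching pairs in alphabetical order:
(G, D): G met-by D ✓
Count: 1.

1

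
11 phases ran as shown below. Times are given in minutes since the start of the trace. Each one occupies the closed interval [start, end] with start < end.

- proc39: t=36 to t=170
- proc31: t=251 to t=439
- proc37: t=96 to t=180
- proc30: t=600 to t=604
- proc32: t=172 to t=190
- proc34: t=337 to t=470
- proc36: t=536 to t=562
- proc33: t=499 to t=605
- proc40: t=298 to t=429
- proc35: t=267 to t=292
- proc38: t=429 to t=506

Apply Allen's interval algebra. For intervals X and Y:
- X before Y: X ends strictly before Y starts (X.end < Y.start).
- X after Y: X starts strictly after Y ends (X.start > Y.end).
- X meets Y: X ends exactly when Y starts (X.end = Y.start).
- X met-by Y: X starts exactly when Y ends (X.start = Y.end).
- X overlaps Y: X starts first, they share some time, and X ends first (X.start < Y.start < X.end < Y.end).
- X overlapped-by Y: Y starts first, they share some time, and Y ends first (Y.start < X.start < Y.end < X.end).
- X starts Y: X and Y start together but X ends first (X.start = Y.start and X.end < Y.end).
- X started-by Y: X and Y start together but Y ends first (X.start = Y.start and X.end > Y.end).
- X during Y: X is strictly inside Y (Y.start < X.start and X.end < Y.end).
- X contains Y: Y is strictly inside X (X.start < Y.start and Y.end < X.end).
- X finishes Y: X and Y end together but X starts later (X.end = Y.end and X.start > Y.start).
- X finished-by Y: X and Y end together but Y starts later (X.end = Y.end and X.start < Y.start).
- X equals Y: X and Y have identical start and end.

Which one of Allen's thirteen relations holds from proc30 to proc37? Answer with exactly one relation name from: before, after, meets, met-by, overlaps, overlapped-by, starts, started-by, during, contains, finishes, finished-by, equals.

proc30 = [t=600, t=604]; proc37 = [t=96, t=180].
Compare endpoints: proc30.start > proc37.start, proc30.start > proc37.end, proc30.end > proc37.start, proc30.end > proc37.end.
That pattern is 'after'.

after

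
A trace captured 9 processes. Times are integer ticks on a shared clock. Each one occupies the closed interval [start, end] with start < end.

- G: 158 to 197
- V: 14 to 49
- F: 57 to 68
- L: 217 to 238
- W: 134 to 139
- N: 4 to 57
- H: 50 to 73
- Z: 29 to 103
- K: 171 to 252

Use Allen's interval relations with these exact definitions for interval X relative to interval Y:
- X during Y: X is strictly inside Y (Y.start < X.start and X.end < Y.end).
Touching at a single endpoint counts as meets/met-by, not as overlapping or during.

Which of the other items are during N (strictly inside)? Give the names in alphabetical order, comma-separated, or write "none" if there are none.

V

Target N = [4, 57].
F [57, 68] → met-by → no.
G [158, 197] → after → no.
H [50, 73] → overlapped-by → no.
K [171, 252] → after → no.
L [217, 238] → after → no.
V [14, 49] → during → yes.
W [134, 139] → after → no.
Z [29, 103] → overlapped-by → no.
Result: V.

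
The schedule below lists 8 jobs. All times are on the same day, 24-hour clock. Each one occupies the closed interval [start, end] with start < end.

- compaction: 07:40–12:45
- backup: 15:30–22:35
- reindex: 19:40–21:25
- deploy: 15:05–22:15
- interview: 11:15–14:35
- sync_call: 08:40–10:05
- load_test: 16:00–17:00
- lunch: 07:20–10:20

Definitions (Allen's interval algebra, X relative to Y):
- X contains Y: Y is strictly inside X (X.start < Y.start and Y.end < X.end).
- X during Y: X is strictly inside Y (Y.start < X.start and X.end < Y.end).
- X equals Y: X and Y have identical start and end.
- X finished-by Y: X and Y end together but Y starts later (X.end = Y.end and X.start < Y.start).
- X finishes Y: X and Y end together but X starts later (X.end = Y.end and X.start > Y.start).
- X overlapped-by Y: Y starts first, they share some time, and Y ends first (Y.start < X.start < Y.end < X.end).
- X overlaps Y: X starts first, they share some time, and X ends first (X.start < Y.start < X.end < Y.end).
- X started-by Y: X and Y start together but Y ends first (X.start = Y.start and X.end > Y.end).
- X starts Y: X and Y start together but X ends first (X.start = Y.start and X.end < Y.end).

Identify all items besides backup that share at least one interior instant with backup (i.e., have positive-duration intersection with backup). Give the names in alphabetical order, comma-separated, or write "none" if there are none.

deploy, load_test, reindex

Target backup = [15:30, 22:35].
compaction [07:40, 12:45] → before → no.
deploy [15:05, 22:15] → overlaps → yes.
interview [11:15, 14:35] → before → no.
load_test [16:00, 17:00] → during → yes.
lunch [07:20, 10:20] → before → no.
reindex [19:40, 21:25] → during → yes.
sync_call [08:40, 10:05] → before → no.
Result: deploy, load_test, reindex.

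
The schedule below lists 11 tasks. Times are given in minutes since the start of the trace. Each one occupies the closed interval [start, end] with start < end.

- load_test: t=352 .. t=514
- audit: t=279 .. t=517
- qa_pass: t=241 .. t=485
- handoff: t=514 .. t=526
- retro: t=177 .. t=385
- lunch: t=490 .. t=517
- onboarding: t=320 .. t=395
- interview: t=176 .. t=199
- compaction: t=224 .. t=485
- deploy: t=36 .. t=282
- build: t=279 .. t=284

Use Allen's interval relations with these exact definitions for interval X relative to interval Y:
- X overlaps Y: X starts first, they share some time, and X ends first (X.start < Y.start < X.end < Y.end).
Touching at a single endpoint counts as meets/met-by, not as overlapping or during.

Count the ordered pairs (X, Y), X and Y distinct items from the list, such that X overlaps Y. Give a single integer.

Checking all 110 ordered pairs for relation 'overlaps'; matching pairs in alphabetical order:
(audit, handoff): audit overlaps handoff ✓
(compaction, audit): compaction overlaps audit ✓
(compaction, load_test): compaction overlaps load_test ✓
(deploy, audit): deploy overlaps audit ✓
(deploy, build): deploy overlaps build ✓
(deploy, compaction): deploy overlaps compaction ✓
(deploy, qa_pass): deploy overlaps qa_pass ✓
(deploy, retro): deploy overlaps retro ✓
(interview, retro): interview overlaps retro ✓
(load_test, lunch): load_test overlaps lunch ✓
(lunch, handoff): lunch overlaps handoff ✓
(onboarding, load_test): onboarding overlaps load_test ✓
(qa_pass, audit): qa_pass overlaps audit ✓
(qa_pass, load_test): qa_pass overlaps load_test ✓
(retro, audit): retro overlaps audit ✓
(retro, compaction): retro overlaps compaction ✓
(retro, load_test): retro overlaps load_test ✓
(retro, onboarding): retro overlaps onboarding ✓
(retro, qa_pass): retro overlaps qa_pass ✓
Count: 19.

19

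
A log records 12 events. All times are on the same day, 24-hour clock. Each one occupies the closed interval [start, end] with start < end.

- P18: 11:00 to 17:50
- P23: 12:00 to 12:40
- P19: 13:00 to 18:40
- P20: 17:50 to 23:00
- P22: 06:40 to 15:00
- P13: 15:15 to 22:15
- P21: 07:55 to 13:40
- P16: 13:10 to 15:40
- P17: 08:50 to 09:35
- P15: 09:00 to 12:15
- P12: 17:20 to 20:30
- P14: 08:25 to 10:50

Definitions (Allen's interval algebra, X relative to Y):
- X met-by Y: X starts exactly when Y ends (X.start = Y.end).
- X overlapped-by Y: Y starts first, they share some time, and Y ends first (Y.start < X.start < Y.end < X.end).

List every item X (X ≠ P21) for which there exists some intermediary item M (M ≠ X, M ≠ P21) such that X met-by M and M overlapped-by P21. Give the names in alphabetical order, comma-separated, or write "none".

Target P21 = [07:55, 13:40].
Intermediaries M with M overlapped-by P21: P16, P18, P19.
Via P16 — items with X met-by P16: none.
Via P18 — items with X met-by P18: P20.
Via P19 — items with X met-by P19: none.
Union: P20.

P20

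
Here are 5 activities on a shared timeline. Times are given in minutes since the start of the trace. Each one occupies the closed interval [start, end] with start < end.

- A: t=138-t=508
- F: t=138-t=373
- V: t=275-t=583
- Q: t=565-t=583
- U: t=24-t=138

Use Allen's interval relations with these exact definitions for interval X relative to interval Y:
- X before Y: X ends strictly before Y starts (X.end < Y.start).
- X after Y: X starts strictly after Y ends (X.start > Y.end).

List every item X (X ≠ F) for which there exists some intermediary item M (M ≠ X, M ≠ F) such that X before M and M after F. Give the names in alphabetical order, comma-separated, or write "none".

A, U

Target F = [t=138, t=373].
Intermediaries M with M after F: Q.
Via Q — items with X before Q: A, U.
Union: A, U.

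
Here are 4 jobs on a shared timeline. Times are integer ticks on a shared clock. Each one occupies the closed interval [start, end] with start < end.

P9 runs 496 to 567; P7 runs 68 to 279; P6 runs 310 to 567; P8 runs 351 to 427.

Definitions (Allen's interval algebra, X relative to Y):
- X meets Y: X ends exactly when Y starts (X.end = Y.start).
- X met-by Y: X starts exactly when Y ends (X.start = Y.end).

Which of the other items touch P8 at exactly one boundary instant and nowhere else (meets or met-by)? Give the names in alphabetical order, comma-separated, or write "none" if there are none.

none

Target P8 = [351, 427].
P6 [310, 567] → contains → no.
P7 [68, 279] → before → no.
P9 [496, 567] → after → no.
Result: none.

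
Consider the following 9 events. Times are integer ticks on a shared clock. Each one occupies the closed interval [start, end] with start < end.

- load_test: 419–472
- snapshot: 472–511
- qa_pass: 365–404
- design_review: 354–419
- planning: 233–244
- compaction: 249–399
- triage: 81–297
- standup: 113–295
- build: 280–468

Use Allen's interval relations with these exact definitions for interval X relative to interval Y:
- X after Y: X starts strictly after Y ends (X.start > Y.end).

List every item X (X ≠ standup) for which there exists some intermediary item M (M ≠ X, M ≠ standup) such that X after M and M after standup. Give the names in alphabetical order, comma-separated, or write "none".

load_test, snapshot

Target standup = [113, 295].
Intermediaries M with M after standup: design_review, load_test, qa_pass, snapshot.
Via design_review — items with X after design_review: snapshot.
Via load_test — items with X after load_test: none.
Via qa_pass — items with X after qa_pass: load_test, snapshot.
Via snapshot — items with X after snapshot: none.
Union: load_test, snapshot.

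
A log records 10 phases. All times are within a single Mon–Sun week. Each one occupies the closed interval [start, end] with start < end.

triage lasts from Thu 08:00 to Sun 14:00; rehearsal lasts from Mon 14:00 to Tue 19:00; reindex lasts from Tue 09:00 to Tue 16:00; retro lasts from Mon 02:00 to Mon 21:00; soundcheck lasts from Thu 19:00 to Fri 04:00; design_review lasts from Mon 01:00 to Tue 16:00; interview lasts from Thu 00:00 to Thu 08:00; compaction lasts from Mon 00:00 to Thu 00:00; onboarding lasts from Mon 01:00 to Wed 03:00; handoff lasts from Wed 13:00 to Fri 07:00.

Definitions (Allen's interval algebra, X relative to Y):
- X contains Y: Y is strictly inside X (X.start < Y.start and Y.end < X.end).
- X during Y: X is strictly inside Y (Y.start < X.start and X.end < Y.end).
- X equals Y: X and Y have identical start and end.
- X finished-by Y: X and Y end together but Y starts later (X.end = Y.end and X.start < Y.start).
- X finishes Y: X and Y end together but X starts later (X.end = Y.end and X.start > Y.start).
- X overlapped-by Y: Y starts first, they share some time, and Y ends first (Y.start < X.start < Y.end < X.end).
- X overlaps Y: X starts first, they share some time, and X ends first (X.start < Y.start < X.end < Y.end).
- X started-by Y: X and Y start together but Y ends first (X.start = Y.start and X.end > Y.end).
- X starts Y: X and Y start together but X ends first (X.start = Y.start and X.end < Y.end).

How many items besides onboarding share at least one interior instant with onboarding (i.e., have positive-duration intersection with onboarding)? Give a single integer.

Target onboarding = [Mon 01:00, Wed 03:00].
compaction [Mon 00:00, Thu 00:00] → contains → counts.
design_review [Mon 01:00, Tue 16:00] → starts → counts.
handoff [Wed 13:00, Fri 07:00] → after → no.
interview [Thu 00:00, Thu 08:00] → after → no.
rehearsal [Mon 14:00, Tue 19:00] → during → counts.
reindex [Tue 09:00, Tue 16:00] → during → counts.
retro [Mon 02:00, Mon 21:00] → during → counts.
soundcheck [Thu 19:00, Fri 04:00] → after → no.
triage [Thu 08:00, Sun 14:00] → after → no.
Total: 5.

5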